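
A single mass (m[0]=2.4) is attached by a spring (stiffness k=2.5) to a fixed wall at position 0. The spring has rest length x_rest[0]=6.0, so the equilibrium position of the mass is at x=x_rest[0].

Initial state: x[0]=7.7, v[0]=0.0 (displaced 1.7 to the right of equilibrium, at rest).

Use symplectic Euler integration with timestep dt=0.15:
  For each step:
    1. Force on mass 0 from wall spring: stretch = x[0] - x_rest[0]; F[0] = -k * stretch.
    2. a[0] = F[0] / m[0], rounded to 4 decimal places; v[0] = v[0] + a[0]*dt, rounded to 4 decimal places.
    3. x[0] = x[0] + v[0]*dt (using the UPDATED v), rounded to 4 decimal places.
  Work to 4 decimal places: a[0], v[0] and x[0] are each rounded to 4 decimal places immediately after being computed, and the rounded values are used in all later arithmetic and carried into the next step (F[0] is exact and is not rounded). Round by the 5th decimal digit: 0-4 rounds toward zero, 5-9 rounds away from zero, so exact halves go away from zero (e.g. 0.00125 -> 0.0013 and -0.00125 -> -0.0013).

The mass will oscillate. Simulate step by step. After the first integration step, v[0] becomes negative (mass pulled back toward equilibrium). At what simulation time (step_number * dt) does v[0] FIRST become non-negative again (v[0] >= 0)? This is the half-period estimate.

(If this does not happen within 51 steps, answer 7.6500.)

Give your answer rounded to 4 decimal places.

Step 0: x=[7.7000] v=[0.0000]
Step 1: x=[7.6602] v=[-0.2656]
Step 2: x=[7.5815] v=[-0.5250]
Step 3: x=[7.4657] v=[-0.7721]
Step 4: x=[7.3155] v=[-1.0011]
Step 5: x=[7.1345] v=[-1.2066]
Step 6: x=[6.9269] v=[-1.3839]
Step 7: x=[6.6976] v=[-1.5287]
Step 8: x=[6.4519] v=[-1.6377]
Step 9: x=[6.1957] v=[-1.7083]
Step 10: x=[5.9349] v=[-1.7389]
Step 11: x=[5.6756] v=[-1.7287]
Step 12: x=[5.4239] v=[-1.6780]
Step 13: x=[5.1857] v=[-1.5880]
Step 14: x=[4.9666] v=[-1.4608]
Step 15: x=[4.7717] v=[-1.2993]
Step 16: x=[4.6056] v=[-1.1074]
Step 17: x=[4.4722] v=[-0.8895]
Step 18: x=[4.3746] v=[-0.6508]
Step 19: x=[4.3151] v=[-0.3968]
Step 20: x=[4.2951] v=[-0.1335]
Step 21: x=[4.3150] v=[0.1329]
First v>=0 after going negative at step 21, time=3.1500

Answer: 3.1500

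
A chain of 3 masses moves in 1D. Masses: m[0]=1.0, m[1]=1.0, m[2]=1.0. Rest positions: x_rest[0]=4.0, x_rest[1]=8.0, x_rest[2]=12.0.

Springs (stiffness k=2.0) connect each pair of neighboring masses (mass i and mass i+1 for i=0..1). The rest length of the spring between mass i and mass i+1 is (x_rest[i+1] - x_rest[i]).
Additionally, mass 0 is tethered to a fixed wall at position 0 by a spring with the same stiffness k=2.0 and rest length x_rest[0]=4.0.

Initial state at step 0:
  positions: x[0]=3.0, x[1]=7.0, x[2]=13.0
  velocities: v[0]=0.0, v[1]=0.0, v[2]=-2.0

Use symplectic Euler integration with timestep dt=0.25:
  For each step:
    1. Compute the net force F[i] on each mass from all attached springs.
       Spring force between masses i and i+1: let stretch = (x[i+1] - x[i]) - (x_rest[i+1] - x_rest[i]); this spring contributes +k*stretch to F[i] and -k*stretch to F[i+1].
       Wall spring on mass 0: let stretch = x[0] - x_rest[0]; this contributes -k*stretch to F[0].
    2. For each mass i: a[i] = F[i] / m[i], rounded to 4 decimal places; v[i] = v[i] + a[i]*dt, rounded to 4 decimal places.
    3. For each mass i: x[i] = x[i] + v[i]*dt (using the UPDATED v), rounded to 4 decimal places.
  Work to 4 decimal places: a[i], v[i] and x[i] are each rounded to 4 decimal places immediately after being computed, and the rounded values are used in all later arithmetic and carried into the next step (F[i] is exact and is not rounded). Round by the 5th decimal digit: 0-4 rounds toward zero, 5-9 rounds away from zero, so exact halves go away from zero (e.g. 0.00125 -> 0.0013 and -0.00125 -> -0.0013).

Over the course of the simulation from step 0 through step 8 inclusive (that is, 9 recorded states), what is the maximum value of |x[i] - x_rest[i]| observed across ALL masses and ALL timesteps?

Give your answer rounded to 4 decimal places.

Answer: 2.6481

Derivation:
Step 0: x=[3.0000 7.0000 13.0000] v=[0.0000 0.0000 -2.0000]
Step 1: x=[3.1250 7.2500 12.2500] v=[0.5000 1.0000 -3.0000]
Step 2: x=[3.3750 7.6094 11.3750] v=[1.0000 1.4375 -3.5000]
Step 3: x=[3.7324 7.9102 10.5293] v=[1.4297 1.2031 -3.3828]
Step 4: x=[4.1455 8.0162 9.8562] v=[1.6524 0.4238 -2.6924]
Step 5: x=[4.5243 7.8683 9.4531] v=[1.5150 -0.5916 -1.6124]
Step 6: x=[4.7555 7.5005 9.3519] v=[0.9249 -1.4712 -0.4048]
Step 7: x=[4.7354 7.0210 9.5193] v=[-0.0804 -1.9180 0.6695]
Step 8: x=[4.4091 6.5681 9.8744] v=[-1.3053 -1.8117 1.4204]
Max displacement = 2.6481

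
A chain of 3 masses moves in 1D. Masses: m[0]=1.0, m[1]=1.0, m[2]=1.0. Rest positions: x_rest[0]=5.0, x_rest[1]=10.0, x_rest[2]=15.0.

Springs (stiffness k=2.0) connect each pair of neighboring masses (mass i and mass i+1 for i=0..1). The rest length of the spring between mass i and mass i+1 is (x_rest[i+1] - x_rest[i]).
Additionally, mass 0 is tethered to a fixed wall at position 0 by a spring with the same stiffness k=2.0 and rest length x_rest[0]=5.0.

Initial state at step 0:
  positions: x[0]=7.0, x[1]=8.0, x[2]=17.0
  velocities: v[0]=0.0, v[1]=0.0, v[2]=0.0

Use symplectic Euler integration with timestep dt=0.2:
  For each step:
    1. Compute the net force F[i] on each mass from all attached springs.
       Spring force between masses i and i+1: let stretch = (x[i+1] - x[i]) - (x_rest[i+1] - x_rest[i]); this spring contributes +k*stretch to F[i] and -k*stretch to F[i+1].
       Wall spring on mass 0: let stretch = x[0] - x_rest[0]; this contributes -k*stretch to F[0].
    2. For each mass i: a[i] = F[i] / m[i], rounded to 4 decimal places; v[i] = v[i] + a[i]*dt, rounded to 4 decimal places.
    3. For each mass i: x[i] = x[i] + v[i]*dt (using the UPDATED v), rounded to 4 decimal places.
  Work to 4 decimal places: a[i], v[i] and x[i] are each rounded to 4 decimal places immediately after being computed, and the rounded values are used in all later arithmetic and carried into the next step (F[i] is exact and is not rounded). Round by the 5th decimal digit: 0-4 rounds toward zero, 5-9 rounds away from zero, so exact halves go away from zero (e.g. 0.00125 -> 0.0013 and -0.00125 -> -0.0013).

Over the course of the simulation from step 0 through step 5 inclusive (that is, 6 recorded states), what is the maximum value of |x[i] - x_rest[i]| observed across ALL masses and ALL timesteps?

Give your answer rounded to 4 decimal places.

Answer: 2.8828

Derivation:
Step 0: x=[7.0000 8.0000 17.0000] v=[0.0000 0.0000 0.0000]
Step 1: x=[6.5200 8.6400 16.6800] v=[-2.4000 3.2000 -1.6000]
Step 2: x=[5.6880 9.7536 16.1168] v=[-4.1600 5.5680 -2.8160]
Step 3: x=[4.7262 11.0510 15.4445] v=[-4.8090 6.4870 -3.3613]
Step 4: x=[3.8923 12.1939 14.8208] v=[-4.1696 5.7145 -3.1187]
Step 5: x=[3.4111 12.8828 14.3869] v=[-2.4059 3.4446 -2.1695]
Max displacement = 2.8828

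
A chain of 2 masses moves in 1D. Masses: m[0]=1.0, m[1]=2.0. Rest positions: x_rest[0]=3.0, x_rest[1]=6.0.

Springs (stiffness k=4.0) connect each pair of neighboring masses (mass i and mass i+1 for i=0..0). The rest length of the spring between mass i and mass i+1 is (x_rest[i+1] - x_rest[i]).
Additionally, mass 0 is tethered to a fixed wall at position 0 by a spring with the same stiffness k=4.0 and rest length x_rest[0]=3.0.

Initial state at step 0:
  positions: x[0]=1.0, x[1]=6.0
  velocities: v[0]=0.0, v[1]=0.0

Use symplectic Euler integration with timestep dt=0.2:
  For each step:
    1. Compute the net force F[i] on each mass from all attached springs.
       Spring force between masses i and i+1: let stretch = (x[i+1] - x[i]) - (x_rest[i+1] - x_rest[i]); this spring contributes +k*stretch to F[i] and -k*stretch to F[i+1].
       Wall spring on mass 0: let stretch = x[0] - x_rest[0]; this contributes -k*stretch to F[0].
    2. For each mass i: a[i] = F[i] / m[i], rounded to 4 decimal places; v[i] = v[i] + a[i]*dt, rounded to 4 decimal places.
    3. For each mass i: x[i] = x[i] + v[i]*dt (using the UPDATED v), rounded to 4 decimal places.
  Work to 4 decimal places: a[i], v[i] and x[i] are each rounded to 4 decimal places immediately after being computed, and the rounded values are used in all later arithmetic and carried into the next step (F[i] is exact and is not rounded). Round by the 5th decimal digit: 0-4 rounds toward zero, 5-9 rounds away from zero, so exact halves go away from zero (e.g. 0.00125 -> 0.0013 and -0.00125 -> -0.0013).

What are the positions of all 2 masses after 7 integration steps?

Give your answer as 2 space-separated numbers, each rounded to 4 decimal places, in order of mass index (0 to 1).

Step 0: x=[1.0000 6.0000] v=[0.0000 0.0000]
Step 1: x=[1.6400 5.8400] v=[3.2000 -0.8000]
Step 2: x=[2.6896 5.5840] v=[5.2480 -1.2800]
Step 3: x=[3.7720 5.3364] v=[5.4118 -1.2378]
Step 4: x=[4.5011 5.2037] v=[3.6457 -0.6636]
Step 5: x=[4.6225 5.2548] v=[0.6069 0.2554]
Step 6: x=[4.1054 5.4953] v=[-2.5853 1.2025]
Step 7: x=[3.1539 5.8646] v=[-4.7577 1.8465]

Answer: 3.1539 5.8646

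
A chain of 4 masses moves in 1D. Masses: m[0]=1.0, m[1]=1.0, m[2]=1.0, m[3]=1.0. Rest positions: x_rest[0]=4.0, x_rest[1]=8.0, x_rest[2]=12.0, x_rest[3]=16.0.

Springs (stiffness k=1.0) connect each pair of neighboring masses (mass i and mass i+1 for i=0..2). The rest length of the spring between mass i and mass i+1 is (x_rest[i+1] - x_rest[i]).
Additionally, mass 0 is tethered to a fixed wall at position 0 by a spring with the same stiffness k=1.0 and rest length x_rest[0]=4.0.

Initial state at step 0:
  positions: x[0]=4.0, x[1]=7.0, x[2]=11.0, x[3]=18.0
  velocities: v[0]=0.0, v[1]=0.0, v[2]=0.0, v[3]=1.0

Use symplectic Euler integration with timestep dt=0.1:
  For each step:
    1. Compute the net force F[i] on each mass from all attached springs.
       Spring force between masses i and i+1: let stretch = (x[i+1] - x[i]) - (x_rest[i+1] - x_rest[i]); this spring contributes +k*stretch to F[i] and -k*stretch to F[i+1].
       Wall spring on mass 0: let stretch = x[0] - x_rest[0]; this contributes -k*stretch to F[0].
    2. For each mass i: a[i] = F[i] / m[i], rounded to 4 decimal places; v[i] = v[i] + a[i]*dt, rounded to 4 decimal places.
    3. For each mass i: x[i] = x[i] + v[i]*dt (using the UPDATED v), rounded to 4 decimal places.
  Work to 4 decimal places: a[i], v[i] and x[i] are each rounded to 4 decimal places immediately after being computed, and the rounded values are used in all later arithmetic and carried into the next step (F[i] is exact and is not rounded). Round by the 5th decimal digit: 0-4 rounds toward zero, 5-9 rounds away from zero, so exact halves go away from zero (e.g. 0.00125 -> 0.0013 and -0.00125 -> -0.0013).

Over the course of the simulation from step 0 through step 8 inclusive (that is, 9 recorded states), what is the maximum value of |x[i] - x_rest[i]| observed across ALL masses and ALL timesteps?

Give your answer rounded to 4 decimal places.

Answer: 2.1190

Derivation:
Step 0: x=[4.0000 7.0000 11.0000 18.0000] v=[0.0000 0.0000 0.0000 1.0000]
Step 1: x=[3.9900 7.0100 11.0300 18.0700] v=[-0.1000 0.1000 0.3000 0.7000]
Step 2: x=[3.9703 7.0300 11.0902 18.1096] v=[-0.1970 0.2000 0.6020 0.3960]
Step 3: x=[3.9415 7.0600 11.1800 18.1190] v=[-0.2881 0.3001 0.8979 0.0941]
Step 4: x=[3.9045 7.1000 11.2980 18.0990] v=[-0.3704 0.4003 1.1798 -0.1998]
Step 5: x=[3.8604 7.1501 11.4420 18.0510] v=[-0.4413 0.5006 1.4401 -0.4799]
Step 6: x=[3.8106 7.2102 11.6092 17.9769] v=[-0.4984 0.6008 1.6718 -0.7408]
Step 7: x=[3.7567 7.2803 11.7961 17.8791] v=[-0.5395 0.7007 1.8687 -0.9776]
Step 8: x=[3.7004 7.3603 11.9986 17.7605] v=[-0.5628 0.7999 2.0254 -1.1859]
Max displacement = 2.1190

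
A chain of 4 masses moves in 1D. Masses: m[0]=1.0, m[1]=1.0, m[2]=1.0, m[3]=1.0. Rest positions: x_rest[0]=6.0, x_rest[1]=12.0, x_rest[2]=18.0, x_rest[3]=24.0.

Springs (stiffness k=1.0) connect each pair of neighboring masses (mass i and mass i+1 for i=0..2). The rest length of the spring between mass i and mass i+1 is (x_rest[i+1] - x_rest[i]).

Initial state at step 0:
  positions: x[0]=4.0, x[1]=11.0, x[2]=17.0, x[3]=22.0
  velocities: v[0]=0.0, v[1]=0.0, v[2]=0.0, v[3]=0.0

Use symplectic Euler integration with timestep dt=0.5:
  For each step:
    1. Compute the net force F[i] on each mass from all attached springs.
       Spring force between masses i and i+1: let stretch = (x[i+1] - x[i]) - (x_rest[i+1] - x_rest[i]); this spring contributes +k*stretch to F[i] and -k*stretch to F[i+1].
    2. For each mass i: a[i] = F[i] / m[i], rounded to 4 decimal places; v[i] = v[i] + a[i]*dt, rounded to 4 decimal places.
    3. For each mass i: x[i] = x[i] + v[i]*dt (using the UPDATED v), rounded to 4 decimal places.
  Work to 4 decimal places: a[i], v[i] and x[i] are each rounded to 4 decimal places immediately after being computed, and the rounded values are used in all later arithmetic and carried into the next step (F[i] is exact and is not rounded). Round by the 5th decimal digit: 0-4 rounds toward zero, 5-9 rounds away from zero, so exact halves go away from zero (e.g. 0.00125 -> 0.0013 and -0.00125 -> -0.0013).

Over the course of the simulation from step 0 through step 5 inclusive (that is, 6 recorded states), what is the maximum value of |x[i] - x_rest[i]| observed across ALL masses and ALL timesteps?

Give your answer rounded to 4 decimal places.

Step 0: x=[4.0000 11.0000 17.0000 22.0000] v=[0.0000 0.0000 0.0000 0.0000]
Step 1: x=[4.2500 10.7500 16.7500 22.2500] v=[0.5000 -0.5000 -0.5000 0.5000]
Step 2: x=[4.6250 10.3750 16.3750 22.6250] v=[0.7500 -0.7500 -0.7500 0.7500]
Step 3: x=[4.9375 10.0625 16.0625 22.9375] v=[0.6250 -0.6250 -0.6250 0.6250]
Step 4: x=[5.0313 9.9688 15.9688 23.0313] v=[0.1875 -0.1875 -0.1875 0.1875]
Step 5: x=[4.8594 10.1407 16.1407 22.8594] v=[-0.3438 0.3438 0.3438 -0.3438]
Max displacement = 2.0312

Answer: 2.0312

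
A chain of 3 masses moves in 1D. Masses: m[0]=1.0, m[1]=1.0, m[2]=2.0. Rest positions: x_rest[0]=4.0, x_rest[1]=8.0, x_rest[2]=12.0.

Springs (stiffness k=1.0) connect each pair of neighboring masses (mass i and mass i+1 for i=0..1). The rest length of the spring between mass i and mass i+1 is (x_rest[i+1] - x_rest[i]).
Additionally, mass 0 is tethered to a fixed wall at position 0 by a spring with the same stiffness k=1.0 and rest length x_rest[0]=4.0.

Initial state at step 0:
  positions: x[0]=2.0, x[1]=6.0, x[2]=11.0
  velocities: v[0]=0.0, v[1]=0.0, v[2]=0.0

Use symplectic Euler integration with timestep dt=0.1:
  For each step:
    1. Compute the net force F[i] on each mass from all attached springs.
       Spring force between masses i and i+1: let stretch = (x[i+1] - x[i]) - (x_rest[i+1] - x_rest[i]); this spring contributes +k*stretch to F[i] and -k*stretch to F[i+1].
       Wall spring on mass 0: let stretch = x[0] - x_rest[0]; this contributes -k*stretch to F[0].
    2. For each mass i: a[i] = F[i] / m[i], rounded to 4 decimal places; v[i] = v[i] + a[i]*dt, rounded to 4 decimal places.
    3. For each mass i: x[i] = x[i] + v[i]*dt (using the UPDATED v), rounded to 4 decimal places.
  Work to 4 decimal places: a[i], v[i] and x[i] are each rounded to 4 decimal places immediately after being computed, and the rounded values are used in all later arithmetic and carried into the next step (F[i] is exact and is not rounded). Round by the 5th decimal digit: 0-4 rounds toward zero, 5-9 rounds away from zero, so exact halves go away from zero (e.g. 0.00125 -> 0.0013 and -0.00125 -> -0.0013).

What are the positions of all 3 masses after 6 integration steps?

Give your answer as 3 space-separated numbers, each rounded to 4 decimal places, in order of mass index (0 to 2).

Step 0: x=[2.0000 6.0000 11.0000] v=[0.0000 0.0000 0.0000]
Step 1: x=[2.0200 6.0100 10.9950] v=[0.2000 0.1000 -0.0500]
Step 2: x=[2.0597 6.0300 10.9851] v=[0.3970 0.1995 -0.0993]
Step 3: x=[2.1185 6.0598 10.9704] v=[0.5881 0.2980 -0.1471]
Step 4: x=[2.1955 6.0993 10.9511] v=[0.7704 0.3949 -0.1926]
Step 5: x=[2.2896 6.1483 10.9276] v=[0.9412 0.4897 -0.2352]
Step 6: x=[2.3994 6.2065 10.9002] v=[1.0981 0.5818 -0.2742]

Answer: 2.3994 6.2065 10.9002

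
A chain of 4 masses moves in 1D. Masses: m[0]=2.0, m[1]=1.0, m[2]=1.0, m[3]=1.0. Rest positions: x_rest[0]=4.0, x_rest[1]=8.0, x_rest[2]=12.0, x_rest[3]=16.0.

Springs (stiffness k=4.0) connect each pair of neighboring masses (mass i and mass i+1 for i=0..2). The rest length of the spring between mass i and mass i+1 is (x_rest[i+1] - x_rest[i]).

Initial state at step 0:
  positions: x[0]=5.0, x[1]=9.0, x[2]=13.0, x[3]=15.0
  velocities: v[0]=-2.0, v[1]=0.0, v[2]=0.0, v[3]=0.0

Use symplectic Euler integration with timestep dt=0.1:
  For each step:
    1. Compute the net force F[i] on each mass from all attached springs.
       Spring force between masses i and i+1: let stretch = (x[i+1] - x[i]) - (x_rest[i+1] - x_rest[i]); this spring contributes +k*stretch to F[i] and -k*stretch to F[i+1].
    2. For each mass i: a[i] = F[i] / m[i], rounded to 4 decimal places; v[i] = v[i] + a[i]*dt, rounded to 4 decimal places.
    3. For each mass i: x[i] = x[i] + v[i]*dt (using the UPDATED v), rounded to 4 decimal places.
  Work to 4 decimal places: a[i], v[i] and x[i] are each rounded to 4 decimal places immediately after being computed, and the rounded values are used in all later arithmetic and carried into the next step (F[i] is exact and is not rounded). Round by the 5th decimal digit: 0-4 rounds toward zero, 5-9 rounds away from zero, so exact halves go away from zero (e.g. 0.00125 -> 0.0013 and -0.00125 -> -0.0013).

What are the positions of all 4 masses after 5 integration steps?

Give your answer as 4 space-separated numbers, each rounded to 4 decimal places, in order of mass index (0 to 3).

Answer: 4.0735 8.7612 12.0987 15.9932

Derivation:
Step 0: x=[5.0000 9.0000 13.0000 15.0000] v=[-2.0000 0.0000 0.0000 0.0000]
Step 1: x=[4.8000 9.0000 12.9200 15.0800] v=[-2.0000 0.0000 -0.8000 0.8000]
Step 2: x=[4.6040 8.9888 12.7696 15.2336] v=[-1.9600 -0.1120 -1.5040 1.5360]
Step 3: x=[4.4157 8.9534 12.5665 15.4486] v=[-1.8830 -0.3536 -2.0307 2.1504]
Step 4: x=[4.2382 8.8811 12.3342 15.7084] v=[-1.7755 -0.7234 -2.3231 2.5976]
Step 5: x=[4.0735 8.7612 12.0987 15.9932] v=[-1.6469 -1.1993 -2.3547 2.8479]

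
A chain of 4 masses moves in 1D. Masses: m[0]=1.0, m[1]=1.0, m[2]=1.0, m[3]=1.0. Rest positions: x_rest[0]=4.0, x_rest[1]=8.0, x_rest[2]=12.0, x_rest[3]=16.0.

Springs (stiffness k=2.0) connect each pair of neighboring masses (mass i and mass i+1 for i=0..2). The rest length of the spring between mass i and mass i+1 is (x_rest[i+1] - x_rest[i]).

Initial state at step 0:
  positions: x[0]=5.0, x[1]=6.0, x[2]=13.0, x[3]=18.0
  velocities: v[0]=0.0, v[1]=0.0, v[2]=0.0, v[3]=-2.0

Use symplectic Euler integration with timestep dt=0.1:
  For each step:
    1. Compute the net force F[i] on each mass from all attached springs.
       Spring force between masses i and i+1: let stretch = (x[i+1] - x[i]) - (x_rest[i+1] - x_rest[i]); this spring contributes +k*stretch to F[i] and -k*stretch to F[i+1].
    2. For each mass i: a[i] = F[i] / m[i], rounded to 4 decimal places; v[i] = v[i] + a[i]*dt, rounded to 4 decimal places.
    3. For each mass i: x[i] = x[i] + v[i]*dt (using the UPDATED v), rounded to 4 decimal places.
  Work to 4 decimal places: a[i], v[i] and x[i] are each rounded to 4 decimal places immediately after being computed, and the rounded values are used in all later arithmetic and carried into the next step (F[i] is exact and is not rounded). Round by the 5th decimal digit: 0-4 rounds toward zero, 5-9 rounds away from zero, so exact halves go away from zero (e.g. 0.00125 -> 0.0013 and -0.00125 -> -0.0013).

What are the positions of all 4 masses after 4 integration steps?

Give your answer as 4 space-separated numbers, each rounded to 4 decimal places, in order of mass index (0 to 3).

Step 0: x=[5.0000 6.0000 13.0000 18.0000] v=[0.0000 0.0000 0.0000 -2.0000]
Step 1: x=[4.9400 6.1200 12.9600 17.7800] v=[-0.6000 1.2000 -0.4000 -2.2000]
Step 2: x=[4.8236 6.3532 12.8796 17.5436] v=[-1.1640 2.3320 -0.8040 -2.3640]
Step 3: x=[4.6578 6.6863 12.7620 17.2939] v=[-1.6581 3.3314 -1.1765 -2.4968]
Step 4: x=[4.4526 7.1004 12.6135 17.0336] v=[-2.0524 4.1408 -1.4853 -2.6032]

Answer: 4.4526 7.1004 12.6135 17.0336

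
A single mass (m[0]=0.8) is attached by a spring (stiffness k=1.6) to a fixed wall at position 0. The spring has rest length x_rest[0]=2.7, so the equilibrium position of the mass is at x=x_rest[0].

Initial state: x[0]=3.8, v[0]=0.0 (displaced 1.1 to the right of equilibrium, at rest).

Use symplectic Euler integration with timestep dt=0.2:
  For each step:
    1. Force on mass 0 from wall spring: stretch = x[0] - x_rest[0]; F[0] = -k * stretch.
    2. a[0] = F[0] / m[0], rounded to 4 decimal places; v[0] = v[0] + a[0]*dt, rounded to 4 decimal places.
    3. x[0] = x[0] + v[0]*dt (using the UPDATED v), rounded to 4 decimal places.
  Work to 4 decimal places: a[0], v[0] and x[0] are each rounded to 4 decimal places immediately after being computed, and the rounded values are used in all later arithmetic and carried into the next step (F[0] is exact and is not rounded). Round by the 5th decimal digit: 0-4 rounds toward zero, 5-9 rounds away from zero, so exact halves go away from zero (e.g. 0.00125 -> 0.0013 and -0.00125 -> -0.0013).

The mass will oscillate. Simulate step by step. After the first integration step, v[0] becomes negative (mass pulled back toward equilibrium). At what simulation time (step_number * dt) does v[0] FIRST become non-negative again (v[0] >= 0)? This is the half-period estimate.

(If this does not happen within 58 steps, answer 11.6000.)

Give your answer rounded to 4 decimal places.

Answer: 2.4000

Derivation:
Step 0: x=[3.8000] v=[0.0000]
Step 1: x=[3.7120] v=[-0.4400]
Step 2: x=[3.5430] v=[-0.8448]
Step 3: x=[3.3066] v=[-1.1820]
Step 4: x=[3.0217] v=[-1.4246]
Step 5: x=[2.7110] v=[-1.5533]
Step 6: x=[2.3995] v=[-1.5577]
Step 7: x=[2.1120] v=[-1.4375]
Step 8: x=[1.8715] v=[-1.2023]
Step 9: x=[1.6973] v=[-0.8709]
Step 10: x=[1.6033] v=[-0.4698]
Step 11: x=[1.5971] v=[-0.0311]
Step 12: x=[1.6791] v=[0.4101]
First v>=0 after going negative at step 12, time=2.4000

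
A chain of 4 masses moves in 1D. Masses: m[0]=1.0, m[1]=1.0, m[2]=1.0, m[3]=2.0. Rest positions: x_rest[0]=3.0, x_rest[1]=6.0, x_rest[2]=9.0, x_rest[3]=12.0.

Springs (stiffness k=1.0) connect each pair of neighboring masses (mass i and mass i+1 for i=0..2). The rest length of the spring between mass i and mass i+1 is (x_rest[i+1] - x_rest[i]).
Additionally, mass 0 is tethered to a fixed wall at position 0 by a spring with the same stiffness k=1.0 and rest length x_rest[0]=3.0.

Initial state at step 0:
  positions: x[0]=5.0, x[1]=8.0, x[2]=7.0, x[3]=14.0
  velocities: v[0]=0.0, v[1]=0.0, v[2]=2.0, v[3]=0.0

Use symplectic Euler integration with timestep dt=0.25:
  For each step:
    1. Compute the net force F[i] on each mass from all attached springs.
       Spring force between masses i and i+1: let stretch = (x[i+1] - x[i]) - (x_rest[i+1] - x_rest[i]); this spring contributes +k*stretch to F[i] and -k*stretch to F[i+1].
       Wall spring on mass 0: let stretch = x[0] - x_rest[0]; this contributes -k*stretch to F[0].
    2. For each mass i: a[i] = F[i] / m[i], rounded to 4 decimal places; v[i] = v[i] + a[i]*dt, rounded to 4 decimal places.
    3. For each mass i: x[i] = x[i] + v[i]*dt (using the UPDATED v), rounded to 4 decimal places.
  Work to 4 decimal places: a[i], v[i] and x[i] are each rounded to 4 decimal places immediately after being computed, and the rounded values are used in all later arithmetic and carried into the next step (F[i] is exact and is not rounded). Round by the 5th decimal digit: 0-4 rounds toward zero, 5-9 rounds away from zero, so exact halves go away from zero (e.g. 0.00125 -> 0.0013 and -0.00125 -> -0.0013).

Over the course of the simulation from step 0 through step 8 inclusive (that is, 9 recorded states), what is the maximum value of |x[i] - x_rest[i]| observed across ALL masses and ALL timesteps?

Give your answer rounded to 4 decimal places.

Step 0: x=[5.0000 8.0000 7.0000 14.0000] v=[0.0000 0.0000 2.0000 0.0000]
Step 1: x=[4.8750 7.7500 8.0000 13.8750] v=[-0.5000 -1.0000 4.0000 -0.5000]
Step 2: x=[4.6250 7.3359 9.3516 13.6602] v=[-1.0000 -1.6563 5.4063 -0.8594]
Step 3: x=[4.2554 6.8784 10.8465 13.4045] v=[-1.4785 -1.8301 5.9795 -1.0230]
Step 4: x=[3.7838 6.5050 12.2533 13.1626] v=[-1.8866 -1.4938 5.6270 -0.9678]
Step 5: x=[3.2457 6.3208 13.3576 12.9860] v=[-2.1523 -0.7370 4.4173 -0.7065]
Step 6: x=[2.6970 6.3842 13.9989 12.9147] v=[-2.1950 0.2534 2.5652 -0.2851]
Step 7: x=[2.2101 6.6930 14.0965 12.9711] v=[-1.9475 1.2353 0.3905 0.2254]
Step 8: x=[1.8653 7.1844 13.6611 13.1564] v=[-1.3793 1.9655 -1.7417 0.7411]
Max displacement = 5.0965

Answer: 5.0965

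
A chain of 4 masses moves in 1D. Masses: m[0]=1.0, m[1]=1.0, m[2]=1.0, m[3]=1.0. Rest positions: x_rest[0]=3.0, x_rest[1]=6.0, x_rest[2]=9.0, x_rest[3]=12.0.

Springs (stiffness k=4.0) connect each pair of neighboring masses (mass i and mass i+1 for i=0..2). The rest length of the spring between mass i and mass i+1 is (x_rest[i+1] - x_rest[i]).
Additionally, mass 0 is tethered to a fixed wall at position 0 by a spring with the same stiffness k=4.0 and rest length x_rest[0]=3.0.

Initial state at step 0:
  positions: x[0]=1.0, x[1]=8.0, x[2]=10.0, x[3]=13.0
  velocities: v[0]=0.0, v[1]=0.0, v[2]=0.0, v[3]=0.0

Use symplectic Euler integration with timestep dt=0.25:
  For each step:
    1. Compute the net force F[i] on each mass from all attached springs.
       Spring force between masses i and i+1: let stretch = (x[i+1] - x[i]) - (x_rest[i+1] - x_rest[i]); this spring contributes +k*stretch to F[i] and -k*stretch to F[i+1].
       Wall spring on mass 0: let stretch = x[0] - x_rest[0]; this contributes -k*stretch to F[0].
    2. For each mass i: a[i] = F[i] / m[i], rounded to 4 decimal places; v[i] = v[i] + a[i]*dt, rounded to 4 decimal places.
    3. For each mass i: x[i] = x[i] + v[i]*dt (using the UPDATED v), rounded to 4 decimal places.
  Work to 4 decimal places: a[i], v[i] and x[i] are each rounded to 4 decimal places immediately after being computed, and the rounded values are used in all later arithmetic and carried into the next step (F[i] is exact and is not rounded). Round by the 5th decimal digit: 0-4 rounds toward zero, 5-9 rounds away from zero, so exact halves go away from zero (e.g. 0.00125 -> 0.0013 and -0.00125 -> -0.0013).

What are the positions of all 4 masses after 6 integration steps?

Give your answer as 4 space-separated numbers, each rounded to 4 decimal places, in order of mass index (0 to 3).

Step 0: x=[1.0000 8.0000 10.0000 13.0000] v=[0.0000 0.0000 0.0000 0.0000]
Step 1: x=[2.5000 6.7500 10.2500 13.0000] v=[6.0000 -5.0000 1.0000 0.0000]
Step 2: x=[4.4375 5.3125 10.3125 13.0625] v=[7.7500 -5.7500 0.2500 0.2500]
Step 3: x=[5.4844 4.9063 9.8125 13.1875] v=[4.1875 -1.6250 -2.0000 0.5000]
Step 4: x=[5.0157 5.8711 8.9297 13.2188] v=[-1.8750 3.8593 -3.5312 0.1250]
Step 5: x=[3.5069 7.3867 8.3545 12.9278] v=[-6.0353 6.0625 -2.3007 -1.1641]
Step 6: x=[2.0913 8.1743 8.6807 12.2435] v=[-5.6624 3.1505 1.3048 -2.7374]

Answer: 2.0913 8.1743 8.6807 12.2435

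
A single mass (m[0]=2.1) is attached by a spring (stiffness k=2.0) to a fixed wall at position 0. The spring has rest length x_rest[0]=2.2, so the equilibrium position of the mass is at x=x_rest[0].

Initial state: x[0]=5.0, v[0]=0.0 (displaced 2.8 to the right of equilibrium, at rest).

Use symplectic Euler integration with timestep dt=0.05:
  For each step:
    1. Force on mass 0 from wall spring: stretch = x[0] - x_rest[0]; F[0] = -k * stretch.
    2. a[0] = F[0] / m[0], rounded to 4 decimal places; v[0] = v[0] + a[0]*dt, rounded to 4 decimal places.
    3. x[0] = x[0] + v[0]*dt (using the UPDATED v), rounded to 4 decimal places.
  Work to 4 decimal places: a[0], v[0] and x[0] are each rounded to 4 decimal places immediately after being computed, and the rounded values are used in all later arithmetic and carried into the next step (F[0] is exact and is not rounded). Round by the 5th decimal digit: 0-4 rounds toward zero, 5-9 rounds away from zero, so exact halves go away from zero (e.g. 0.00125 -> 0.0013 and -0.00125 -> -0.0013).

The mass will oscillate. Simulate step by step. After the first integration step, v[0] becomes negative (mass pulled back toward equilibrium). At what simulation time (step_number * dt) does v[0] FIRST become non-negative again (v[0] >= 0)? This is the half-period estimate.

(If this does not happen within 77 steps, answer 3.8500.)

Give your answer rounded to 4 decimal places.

Answer: 3.2500

Derivation:
Step 0: x=[5.0000] v=[0.0000]
Step 1: x=[4.9933] v=[-0.1333]
Step 2: x=[4.9800] v=[-0.2663]
Step 3: x=[4.9601] v=[-0.3987]
Step 4: x=[4.9336] v=[-0.5301]
Step 5: x=[4.9006] v=[-0.6603]
Step 6: x=[4.8612] v=[-0.7889]
Step 7: x=[4.8154] v=[-0.9156]
Step 8: x=[4.7634] v=[-1.0401]
Step 9: x=[4.7053] v=[-1.1622]
Step 10: x=[4.6412] v=[-1.2815]
Step 11: x=[4.5713] v=[-1.3978]
Step 12: x=[4.4958] v=[-1.5107]
Step 13: x=[4.4148] v=[-1.6200]
Step 14: x=[4.3285] v=[-1.7255]
Step 15: x=[4.2372] v=[-1.8269]
Step 16: x=[4.1410] v=[-1.9239]
Step 17: x=[4.0402] v=[-2.0163]
Step 18: x=[3.9350] v=[-2.1039]
Step 19: x=[3.8257] v=[-2.1865]
Step 20: x=[3.7125] v=[-2.2639]
Step 21: x=[3.5957] v=[-2.3359]
Step 22: x=[3.4756] v=[-2.4024]
Step 23: x=[3.3524] v=[-2.4631]
Step 24: x=[3.2265] v=[-2.5180]
Step 25: x=[3.0982] v=[-2.5669]
Step 26: x=[2.9677] v=[-2.6097]
Step 27: x=[2.8354] v=[-2.6463]
Step 28: x=[2.7016] v=[-2.6766]
Step 29: x=[2.5666] v=[-2.7005]
Step 30: x=[2.4307] v=[-2.7180]
Step 31: x=[2.2943] v=[-2.7290]
Step 32: x=[2.1576] v=[-2.7335]
Step 33: x=[2.0210] v=[-2.7315]
Step 34: x=[1.8849] v=[-2.7230]
Step 35: x=[1.7495] v=[-2.7080]
Step 36: x=[1.6152] v=[-2.6866]
Step 37: x=[1.4823] v=[-2.6588]
Step 38: x=[1.3511] v=[-2.6246]
Step 39: x=[1.2219] v=[-2.5842]
Step 40: x=[1.0950] v=[-2.5376]
Step 41: x=[0.9708] v=[-2.4850]
Step 42: x=[0.8495] v=[-2.4265]
Step 43: x=[0.7314] v=[-2.3622]
Step 44: x=[0.6168] v=[-2.2923]
Step 45: x=[0.5060] v=[-2.2169]
Step 46: x=[0.3992] v=[-2.1362]
Step 47: x=[0.2967] v=[-2.0505]
Step 48: x=[0.1987] v=[-1.9599]
Step 49: x=[0.1055] v=[-1.8646]
Step 50: x=[0.0173] v=[-1.7649]
Step 51: x=[-0.0658] v=[-1.6610]
Step 52: x=[-0.1435] v=[-1.5531]
Step 53: x=[-0.2156] v=[-1.4415]
Step 54: x=[-0.2819] v=[-1.3265]
Step 55: x=[-0.3423] v=[-1.2083]
Step 56: x=[-0.3967] v=[-1.0872]
Step 57: x=[-0.4449] v=[-0.9636]
Step 58: x=[-0.4868] v=[-0.8377]
Step 59: x=[-0.5223] v=[-0.7098]
Step 60: x=[-0.5513] v=[-0.5802]
Step 61: x=[-0.5738] v=[-0.4492]
Step 62: x=[-0.5897] v=[-0.3171]
Step 63: x=[-0.5989] v=[-0.1843]
Step 64: x=[-0.6015] v=[-0.0510]
Step 65: x=[-0.5974] v=[0.0824]
First v>=0 after going negative at step 65, time=3.2500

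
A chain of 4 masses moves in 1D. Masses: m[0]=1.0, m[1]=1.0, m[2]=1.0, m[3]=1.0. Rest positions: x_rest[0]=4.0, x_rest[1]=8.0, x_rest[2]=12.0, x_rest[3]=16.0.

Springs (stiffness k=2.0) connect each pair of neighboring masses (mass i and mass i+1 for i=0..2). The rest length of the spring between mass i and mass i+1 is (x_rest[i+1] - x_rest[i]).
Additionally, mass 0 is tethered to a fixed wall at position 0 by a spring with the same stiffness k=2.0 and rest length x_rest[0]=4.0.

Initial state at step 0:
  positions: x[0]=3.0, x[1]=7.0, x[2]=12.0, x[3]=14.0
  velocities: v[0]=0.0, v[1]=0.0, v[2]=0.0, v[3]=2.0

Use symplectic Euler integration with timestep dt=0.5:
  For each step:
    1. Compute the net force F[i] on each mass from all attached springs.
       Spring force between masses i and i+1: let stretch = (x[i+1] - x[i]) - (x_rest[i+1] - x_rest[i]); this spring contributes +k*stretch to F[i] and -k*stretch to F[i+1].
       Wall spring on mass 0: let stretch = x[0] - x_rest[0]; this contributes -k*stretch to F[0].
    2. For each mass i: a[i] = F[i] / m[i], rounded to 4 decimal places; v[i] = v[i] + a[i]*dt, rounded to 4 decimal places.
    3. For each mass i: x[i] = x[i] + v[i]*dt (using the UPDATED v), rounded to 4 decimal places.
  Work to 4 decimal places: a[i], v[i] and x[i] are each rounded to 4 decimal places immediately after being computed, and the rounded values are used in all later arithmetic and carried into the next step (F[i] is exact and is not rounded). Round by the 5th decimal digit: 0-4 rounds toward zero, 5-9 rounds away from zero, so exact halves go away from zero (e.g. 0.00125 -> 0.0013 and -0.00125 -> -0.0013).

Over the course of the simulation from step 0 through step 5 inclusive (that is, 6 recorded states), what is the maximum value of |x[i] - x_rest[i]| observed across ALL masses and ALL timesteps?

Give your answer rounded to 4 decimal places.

Answer: 2.0625

Derivation:
Step 0: x=[3.0000 7.0000 12.0000 14.0000] v=[0.0000 0.0000 0.0000 2.0000]
Step 1: x=[3.5000 7.5000 10.5000 16.0000] v=[1.0000 1.0000 -3.0000 4.0000]
Step 2: x=[4.2500 7.5000 10.2500 17.2500] v=[1.5000 0.0000 -0.5000 2.5000]
Step 3: x=[4.5000 7.2500 12.1250 17.0000] v=[0.5000 -0.5000 3.7500 -0.5000]
Step 4: x=[3.8750 8.0625 14.0000 16.3125] v=[-1.2500 1.6250 3.7500 -1.3750]
Step 5: x=[3.4063 9.7500 14.0625 16.4688] v=[-0.9375 3.3750 0.1250 0.3125]
Max displacement = 2.0625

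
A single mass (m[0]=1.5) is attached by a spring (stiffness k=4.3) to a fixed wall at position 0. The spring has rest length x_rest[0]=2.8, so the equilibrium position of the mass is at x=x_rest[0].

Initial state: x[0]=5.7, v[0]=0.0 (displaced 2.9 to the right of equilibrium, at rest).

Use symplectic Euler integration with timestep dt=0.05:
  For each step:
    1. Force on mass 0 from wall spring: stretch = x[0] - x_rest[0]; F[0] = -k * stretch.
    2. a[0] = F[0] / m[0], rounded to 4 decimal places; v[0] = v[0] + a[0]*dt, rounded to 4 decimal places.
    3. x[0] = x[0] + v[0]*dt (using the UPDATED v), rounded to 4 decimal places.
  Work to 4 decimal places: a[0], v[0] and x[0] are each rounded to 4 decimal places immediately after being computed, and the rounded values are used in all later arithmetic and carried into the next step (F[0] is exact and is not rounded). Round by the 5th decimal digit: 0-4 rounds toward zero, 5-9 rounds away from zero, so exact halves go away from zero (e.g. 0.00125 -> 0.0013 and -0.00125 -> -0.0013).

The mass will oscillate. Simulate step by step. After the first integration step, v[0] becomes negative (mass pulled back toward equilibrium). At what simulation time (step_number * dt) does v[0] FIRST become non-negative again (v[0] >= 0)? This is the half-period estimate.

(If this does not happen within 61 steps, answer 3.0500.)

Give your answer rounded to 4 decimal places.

Step 0: x=[5.7000] v=[0.0000]
Step 1: x=[5.6792] v=[-0.4157]
Step 2: x=[5.6378] v=[-0.8284]
Step 3: x=[5.5760] v=[-1.2352]
Step 4: x=[5.4943] v=[-1.6331]
Step 5: x=[5.3933] v=[-2.0193]
Step 6: x=[5.2738] v=[-2.3910]
Step 7: x=[5.1365] v=[-2.7456]
Step 8: x=[4.9825] v=[-3.0805]
Step 9: x=[4.8128] v=[-3.3933]
Step 10: x=[4.6287] v=[-3.6818]
Step 11: x=[4.4315] v=[-3.9439]
Step 12: x=[4.2226] v=[-4.1778]
Step 13: x=[4.0035] v=[-4.3817]
Step 14: x=[3.7758] v=[-4.5542]
Step 15: x=[3.5411] v=[-4.6941]
Step 16: x=[3.3011] v=[-4.8003]
Step 17: x=[3.0575] v=[-4.8721]
Step 18: x=[2.8121] v=[-4.9090]
Step 19: x=[2.5666] v=[-4.9107]
Step 20: x=[2.3227] v=[-4.8772]
Step 21: x=[2.0823] v=[-4.8088]
Step 22: x=[1.8470] v=[-4.7059]
Step 23: x=[1.6185] v=[-4.5693]
Step 24: x=[1.3985] v=[-4.4000]
Step 25: x=[1.1885] v=[-4.1991]
Step 26: x=[0.9901] v=[-3.9681]
Step 27: x=[0.8047] v=[-3.7087]
Step 28: x=[0.6336] v=[-3.4227]
Step 29: x=[0.4780] v=[-3.1122]
Step 30: x=[0.3390] v=[-2.7794]
Step 31: x=[0.2177] v=[-2.4267]
Step 32: x=[0.1149] v=[-2.0566]
Step 33: x=[0.0313] v=[-1.6717]
Step 34: x=[-0.0324] v=[-1.2749]
Step 35: x=[-0.0758] v=[-0.8689]
Step 36: x=[-0.0986] v=[-0.4567]
Step 37: x=[-0.1007] v=[-0.0412]
Step 38: x=[-0.0820] v=[0.3746]
First v>=0 after going negative at step 38, time=1.9000

Answer: 1.9000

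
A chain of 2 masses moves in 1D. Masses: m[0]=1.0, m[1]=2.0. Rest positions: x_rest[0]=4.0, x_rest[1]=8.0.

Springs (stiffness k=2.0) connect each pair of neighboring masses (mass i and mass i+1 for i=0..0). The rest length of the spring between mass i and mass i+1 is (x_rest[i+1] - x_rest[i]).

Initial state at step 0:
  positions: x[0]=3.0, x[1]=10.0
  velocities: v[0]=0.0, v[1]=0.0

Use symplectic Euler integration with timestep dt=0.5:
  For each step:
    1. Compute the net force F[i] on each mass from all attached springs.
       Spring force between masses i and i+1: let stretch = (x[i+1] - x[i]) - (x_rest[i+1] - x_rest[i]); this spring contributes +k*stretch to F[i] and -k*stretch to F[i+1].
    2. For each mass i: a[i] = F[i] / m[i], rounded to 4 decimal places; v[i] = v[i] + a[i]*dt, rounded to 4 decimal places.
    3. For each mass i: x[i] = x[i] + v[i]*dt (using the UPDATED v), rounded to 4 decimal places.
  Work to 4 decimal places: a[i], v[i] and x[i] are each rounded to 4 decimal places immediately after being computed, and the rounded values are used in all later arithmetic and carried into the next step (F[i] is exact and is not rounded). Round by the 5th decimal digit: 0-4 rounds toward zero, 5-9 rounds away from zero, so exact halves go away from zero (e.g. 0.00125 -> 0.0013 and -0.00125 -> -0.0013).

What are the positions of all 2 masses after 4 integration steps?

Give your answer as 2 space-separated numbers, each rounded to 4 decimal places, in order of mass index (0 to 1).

Step 0: x=[3.0000 10.0000] v=[0.0000 0.0000]
Step 1: x=[4.5000 9.2500] v=[3.0000 -1.5000]
Step 2: x=[6.3750 8.3125] v=[3.7500 -1.8750]
Step 3: x=[7.2188 7.8906] v=[1.6875 -0.8438]
Step 4: x=[6.3985 8.3008] v=[-1.6407 0.8203]

Answer: 6.3985 8.3008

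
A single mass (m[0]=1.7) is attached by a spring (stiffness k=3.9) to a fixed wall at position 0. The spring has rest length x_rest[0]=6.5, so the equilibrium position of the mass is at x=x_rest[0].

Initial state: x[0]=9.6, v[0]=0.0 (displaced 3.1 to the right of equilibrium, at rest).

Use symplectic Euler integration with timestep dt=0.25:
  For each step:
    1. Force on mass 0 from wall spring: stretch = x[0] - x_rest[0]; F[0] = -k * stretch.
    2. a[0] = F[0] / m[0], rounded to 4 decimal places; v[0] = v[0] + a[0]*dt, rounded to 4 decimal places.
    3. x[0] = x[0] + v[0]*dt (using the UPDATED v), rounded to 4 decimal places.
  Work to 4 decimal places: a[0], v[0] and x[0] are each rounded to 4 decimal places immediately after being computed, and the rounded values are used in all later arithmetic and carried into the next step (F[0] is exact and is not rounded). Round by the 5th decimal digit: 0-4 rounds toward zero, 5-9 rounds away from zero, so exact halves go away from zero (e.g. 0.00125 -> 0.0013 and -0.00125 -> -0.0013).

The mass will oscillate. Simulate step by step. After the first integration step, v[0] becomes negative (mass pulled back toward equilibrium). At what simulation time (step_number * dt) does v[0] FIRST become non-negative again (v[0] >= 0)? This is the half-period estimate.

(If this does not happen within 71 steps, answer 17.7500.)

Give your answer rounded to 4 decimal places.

Step 0: x=[9.6000] v=[0.0000]
Step 1: x=[9.1555] v=[-1.7780]
Step 2: x=[8.3303] v=[-3.3010]
Step 3: x=[7.2426] v=[-4.3507]
Step 4: x=[6.0485] v=[-4.7766]
Step 5: x=[4.9191] v=[-4.5177]
Step 6: x=[4.0164] v=[-3.6110]
Step 7: x=[3.4698] v=[-2.1866]
Step 8: x=[3.3576] v=[-0.4487]
Step 9: x=[3.6960] v=[1.3536]
First v>=0 after going negative at step 9, time=2.2500

Answer: 2.2500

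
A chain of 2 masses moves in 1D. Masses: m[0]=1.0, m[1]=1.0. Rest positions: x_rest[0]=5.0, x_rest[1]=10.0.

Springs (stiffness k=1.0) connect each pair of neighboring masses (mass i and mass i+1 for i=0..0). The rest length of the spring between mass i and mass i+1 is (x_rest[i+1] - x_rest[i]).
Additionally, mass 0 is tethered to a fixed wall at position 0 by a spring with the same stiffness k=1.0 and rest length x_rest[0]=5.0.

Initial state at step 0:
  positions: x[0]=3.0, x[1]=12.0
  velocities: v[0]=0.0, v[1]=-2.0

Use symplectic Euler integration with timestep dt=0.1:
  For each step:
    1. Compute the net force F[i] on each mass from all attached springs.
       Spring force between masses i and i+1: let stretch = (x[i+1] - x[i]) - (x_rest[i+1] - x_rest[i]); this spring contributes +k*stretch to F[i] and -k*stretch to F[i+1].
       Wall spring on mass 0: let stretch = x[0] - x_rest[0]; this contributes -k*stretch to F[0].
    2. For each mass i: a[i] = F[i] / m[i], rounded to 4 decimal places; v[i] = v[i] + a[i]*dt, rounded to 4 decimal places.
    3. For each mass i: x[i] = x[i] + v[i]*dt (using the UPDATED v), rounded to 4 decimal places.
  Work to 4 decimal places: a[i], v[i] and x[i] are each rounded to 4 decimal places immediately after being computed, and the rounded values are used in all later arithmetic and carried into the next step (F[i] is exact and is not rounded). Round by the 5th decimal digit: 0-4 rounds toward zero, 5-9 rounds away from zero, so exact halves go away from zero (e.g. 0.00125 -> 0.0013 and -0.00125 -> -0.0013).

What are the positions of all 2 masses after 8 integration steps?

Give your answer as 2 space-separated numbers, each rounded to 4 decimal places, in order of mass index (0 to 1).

Answer: 4.6896 9.3165

Derivation:
Step 0: x=[3.0000 12.0000] v=[0.0000 -2.0000]
Step 1: x=[3.0600 11.7600] v=[0.6000 -2.4000]
Step 2: x=[3.1764 11.4830] v=[1.1640 -2.7700]
Step 3: x=[3.3441 11.1729] v=[1.6770 -3.1007]
Step 4: x=[3.5567 10.8345] v=[2.1255 -3.3836]
Step 5: x=[3.8065 10.4734] v=[2.4976 -3.6114]
Step 6: x=[4.0849 10.0956] v=[2.7836 -3.7781]
Step 7: x=[4.3825 9.7077] v=[2.9762 -3.8792]
Step 8: x=[4.6896 9.3165] v=[3.0705 -3.9117]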